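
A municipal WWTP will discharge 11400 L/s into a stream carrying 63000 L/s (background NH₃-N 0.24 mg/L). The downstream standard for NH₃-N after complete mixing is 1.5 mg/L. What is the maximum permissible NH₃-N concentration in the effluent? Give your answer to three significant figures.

At the limit, (Qr·Cr + Qe·Cₑ)/(Qr + Qe) = 1.5:
Cₑ = (74400·1.5 − 63000·0.2400) / 11400 = 8.463 mg/L.

8.46 mg/L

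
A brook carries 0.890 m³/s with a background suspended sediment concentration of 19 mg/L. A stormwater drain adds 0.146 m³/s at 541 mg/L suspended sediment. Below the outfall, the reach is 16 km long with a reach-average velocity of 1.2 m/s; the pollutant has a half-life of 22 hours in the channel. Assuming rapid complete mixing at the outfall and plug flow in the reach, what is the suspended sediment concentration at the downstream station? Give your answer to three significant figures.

Flow-weighted average: C = (0.8900·19.00 + 0.1460·541.0) / 1.036 = 95.90/1.036 = 92.56 mg/L.
Travel time t = 16·1000 / 1.2 = 13330 s = 3.704 h.
Half-life 22 h → k = ln 2 / 22 = 0.03151 h⁻¹ = 0.7562 d⁻¹.
Decay over the reach: 92.56·exp(−kt) = 92.56·0.8899 = 82.37 mg/L.

82.4 mg/L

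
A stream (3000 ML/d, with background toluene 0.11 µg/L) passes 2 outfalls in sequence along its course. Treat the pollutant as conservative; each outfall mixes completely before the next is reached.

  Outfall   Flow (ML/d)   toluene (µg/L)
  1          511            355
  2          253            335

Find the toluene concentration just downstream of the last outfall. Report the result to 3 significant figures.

After outfall 1: Q = 3000 + 511.0 = 3511 ML/d; C = (3000·0.1100 + 511.0·355.0)/3511 = 51.76 µg/L.
After outfall 2: Q = 3511 + 253.0 = 3764 ML/d; C = (3511·51.76 + 253.0·335.0)/3764 = 70.80 µg/L.

70.8 µg/L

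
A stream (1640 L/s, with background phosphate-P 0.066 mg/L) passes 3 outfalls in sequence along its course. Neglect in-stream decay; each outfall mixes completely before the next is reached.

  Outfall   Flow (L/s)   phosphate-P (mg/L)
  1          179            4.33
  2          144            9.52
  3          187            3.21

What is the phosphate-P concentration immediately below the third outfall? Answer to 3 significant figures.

Outfall 1: combined Q = 1819 L/s; C = (1640·0.06600 + 179.0·4.330)/1819 = 0.4856 mg/L.
Outfall 2: combined Q = 1963 L/s; C = (1819·0.4856 + 144.0·9.520)/1963 = 1.148 mg/L.
Outfall 3: combined Q = 2150 L/s; C = (1963·1.148 + 187.0·3.210)/2150 = 1.328 mg/L.

1.33 mg/L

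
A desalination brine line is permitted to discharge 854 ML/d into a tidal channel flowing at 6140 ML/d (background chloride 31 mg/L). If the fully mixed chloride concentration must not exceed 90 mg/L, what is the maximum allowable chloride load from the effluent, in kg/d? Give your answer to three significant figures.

Mass balance at the limit: 6140·31.00 + 854.0·Cₑ = 6994·90 → Cₑ = 514.2 mg/L.
854.0 ML/d = 9.884 m³/s. Load = 9.884 m³/s × 514.2 g/m³ × 86 400 s/d = 439100 kg/d.

439000 kg/d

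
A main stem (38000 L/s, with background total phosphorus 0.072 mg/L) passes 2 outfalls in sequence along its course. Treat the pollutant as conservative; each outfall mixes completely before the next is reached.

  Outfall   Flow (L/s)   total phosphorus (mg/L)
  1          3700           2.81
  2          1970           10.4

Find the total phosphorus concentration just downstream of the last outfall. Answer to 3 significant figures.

0.770 mg/L

Below outfall 1: Q → 41700 L/s, C = (38000·0.07200 + 3700·2.810)/41700 = 0.3149 mg/L.
Below outfall 2: Q → 43670 L/s, C = (41700·0.3149 + 1970·10.40)/43670 = 0.7699 mg/L.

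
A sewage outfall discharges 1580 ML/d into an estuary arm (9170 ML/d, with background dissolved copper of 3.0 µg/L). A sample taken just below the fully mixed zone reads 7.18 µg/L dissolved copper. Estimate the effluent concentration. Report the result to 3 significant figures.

31.4 µg/L

Mass balance: 9170·3.000 + 1580·Cₑ = 10750·7.180
→ Cₑ = (10750·7.180 − 9170·3.000) / 1580 = 31.44 µg/L.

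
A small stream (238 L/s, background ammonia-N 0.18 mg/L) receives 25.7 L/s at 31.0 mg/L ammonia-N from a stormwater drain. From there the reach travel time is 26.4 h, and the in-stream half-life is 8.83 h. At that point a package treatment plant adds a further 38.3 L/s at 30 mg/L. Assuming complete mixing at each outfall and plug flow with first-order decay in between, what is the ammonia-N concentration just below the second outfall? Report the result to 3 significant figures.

Flow-weighted average: C = (238.0·0.1800 + 25.70·31.00) / 263.7 = 839.5/263.7 = 3.184 mg/L; combined flow 263.7 L/s.
Half-life 8.83 h → k = ln 2 / 8.83 = 0.07850 h⁻¹ = 1.884 d⁻¹.
First-order decay: C = 3.184·exp(−k·t) = 3.184·0.1259 = 0.4008 mg/L.
Second outfall: C = (263.7·0.4008 + 38.30·30.00)/302.0 = 4.155 mg/L.

4.15 mg/L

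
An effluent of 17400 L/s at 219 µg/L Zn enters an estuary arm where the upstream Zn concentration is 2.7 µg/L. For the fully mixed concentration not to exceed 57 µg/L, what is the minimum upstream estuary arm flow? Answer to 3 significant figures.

51900 L/s

Set C_mix = 57: (Q·2.700 + 17400·219.0) / (Q + 17400) = 57
→ Q = 17400·(219.0 − 57)/(57 − 2.700) = 51910 L/s.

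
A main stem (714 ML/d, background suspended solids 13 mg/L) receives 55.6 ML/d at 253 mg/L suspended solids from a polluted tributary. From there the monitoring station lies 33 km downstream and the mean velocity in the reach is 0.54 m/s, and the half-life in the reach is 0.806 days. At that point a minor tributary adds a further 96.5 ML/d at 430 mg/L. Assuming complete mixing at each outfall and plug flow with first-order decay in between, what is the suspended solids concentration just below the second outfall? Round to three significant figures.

Mass balance: C = (714.0·13.00 + 55.60·253.0) / 769.6 = 23350/769.6 = 30.34 mg/L; combined flow 769.6 ML/d.
Travel time t = 33·1000 / 0.54 = 61110 s = 16.98 h.
Half-life 0.806 d → k = ln 2 / 0.806 = 0.8600 d⁻¹.
After decay, C = 30.34 × e^(−kt) = 30.34 × 0.5443 = 16.51 mg/L.
At the second outfall, C = (769.6·16.51 + 96.50·430.0) / (769.6 + 96.50) = 62.58 mg/L.

62.6 mg/L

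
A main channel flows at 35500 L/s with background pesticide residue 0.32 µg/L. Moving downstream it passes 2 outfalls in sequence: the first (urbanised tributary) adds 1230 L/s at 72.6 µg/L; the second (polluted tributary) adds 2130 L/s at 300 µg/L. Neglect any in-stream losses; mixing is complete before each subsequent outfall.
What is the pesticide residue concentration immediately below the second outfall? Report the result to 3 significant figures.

Below outfall 1: Q → 36730 L/s, C = (35500·0.3200 + 1230·72.60)/36730 = 2.740 µg/L.
Below outfall 2: Q → 38860 L/s, C = (36730·2.740 + 2130·300.0)/38860 = 19.03 µg/L.

19.0 µg/L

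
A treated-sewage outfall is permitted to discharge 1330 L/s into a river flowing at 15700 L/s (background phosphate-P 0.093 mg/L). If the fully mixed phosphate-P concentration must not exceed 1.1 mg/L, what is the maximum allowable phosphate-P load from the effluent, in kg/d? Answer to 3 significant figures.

1490 kg/d

Mass balance at the limit: 15700·0.09300 + 1330·Cₑ = 17030·1.1 → Cₑ = 12.99 mg/L.
1330 L/s = 1.330 m³/s. Load = 1.330 m³/s × 12.99 g/m³ × 86 400 s/d = 1492 kg/d.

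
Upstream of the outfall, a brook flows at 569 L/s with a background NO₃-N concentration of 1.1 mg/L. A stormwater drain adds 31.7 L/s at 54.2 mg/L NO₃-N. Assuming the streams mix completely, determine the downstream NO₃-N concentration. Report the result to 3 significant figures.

3.90 mg/L

Mass balance: C = (569.0·1.100 + 31.70·54.20) / 600.7 = 2344/600.7 = 3.902 mg/L.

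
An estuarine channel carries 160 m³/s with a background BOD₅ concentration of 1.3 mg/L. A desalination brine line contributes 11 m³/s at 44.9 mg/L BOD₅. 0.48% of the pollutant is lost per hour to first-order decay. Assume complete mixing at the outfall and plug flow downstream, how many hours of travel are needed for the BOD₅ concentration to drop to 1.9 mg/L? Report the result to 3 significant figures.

After mixing, C = (160.0·1.300 + 11.00·44.90) / 171.0 = 701.9/171.0 = 4.105 mg/L.
0.48%/h lost → k = −ln(1 − 0.0048) = 0.004812 h⁻¹.
4.105·exp(−k·t) = 1.9 → t = ln(4.105/1.9)/k = 576300 s = 160.1 h.

160 h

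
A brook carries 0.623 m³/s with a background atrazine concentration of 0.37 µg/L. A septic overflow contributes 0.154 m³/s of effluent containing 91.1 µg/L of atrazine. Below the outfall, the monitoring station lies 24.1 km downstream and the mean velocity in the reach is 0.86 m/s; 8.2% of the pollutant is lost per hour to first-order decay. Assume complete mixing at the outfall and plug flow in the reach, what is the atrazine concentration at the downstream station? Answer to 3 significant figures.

Mass balance: C = (0.6230·0.3700 + 0.1540·91.10) / 0.7770 = 14.26/0.7770 = 18.35 µg/L.
Travel time t = 24.1·1000 / 0.86 = 28020 s = 7.784 h.
8.2%/h lost → k = −ln(1 − 0.082) = 0.08556 h⁻¹.
First-order decay: C = 18.35·exp(−k·t) = 18.35·0.5138 = 9.429 µg/L.

9.43 µg/L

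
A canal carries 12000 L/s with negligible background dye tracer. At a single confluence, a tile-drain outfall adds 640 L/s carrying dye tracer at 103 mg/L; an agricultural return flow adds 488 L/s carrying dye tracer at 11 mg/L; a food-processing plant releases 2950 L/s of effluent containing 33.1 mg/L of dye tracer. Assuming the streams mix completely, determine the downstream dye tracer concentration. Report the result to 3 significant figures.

10.5 mg/L

Flow-weighted average: C = (12000·0 + 640.0·103.0 + 488.0·11.00 + 2950·33.10) / 16080 = 168900/16080 = 10.51 mg/L.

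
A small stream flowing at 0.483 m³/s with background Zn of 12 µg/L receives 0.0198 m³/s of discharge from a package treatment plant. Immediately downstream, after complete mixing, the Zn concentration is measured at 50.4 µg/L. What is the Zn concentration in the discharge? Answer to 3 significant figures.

987 µg/L

Mass balance: 0.4830·12.00 + 0.01980·Cₑ = 0.5028·50.40
→ Cₑ = (0.5028·50.40 − 0.4830·12.00) / 0.01980 = 987.1 µg/L.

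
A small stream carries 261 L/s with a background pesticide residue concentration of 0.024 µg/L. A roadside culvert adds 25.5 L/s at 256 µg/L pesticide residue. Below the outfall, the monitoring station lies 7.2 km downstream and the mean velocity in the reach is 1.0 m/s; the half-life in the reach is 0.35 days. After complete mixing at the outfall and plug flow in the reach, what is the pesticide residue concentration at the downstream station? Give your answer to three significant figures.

Mass balance: C = (261.0·0.02400 + 25.50·256.0) / 286.5 = 6534/286.5 = 22.81 µg/L.
Travel time t = 7.2·1000 / 1.0 = 7200 s = 2.000 h.
Half-life 0.35 d → k = ln 2 / 0.35 = 1.980 d⁻¹.
After decay, C = 22.81 × e^(−kt) = 22.81 × 0.8479 = 19.34 µg/L.

19.3 µg/L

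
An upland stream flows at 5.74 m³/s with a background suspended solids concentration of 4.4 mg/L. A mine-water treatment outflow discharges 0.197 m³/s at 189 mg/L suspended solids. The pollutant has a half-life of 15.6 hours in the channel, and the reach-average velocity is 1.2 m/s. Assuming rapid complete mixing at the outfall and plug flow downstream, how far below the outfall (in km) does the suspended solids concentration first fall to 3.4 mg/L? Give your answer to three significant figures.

Mass balance: C = (5.740·4.400 + 0.1970·189.0) / 5.937 = 62.49/5.937 = 10.53 mg/L.
Half-life 15.6 h → k = ln 2 / 15.6 = 0.04443 h⁻¹ = 1.066 d⁻¹.
Set 10.53·exp(−k·t) = 3.4 → t = ln(10.53/3.4)/k = 91560 s = 25.43 h.
Distance = v·t = 1.2·91560 = 109900 m = 109.9 km.

110 km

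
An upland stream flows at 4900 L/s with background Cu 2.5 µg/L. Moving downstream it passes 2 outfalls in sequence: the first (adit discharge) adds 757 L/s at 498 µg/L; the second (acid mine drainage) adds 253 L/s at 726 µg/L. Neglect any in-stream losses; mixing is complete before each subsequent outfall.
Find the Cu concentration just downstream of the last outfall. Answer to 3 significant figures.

Outfall 1: combined Q = 5657 L/s; C = (4900·2.500 + 757.0·498.0)/5657 = 68.81 µg/L.
Outfall 2: combined Q = 5910 L/s; C = (5657·68.81 + 253.0·726.0)/5910 = 96.94 µg/L.

96.9 µg/L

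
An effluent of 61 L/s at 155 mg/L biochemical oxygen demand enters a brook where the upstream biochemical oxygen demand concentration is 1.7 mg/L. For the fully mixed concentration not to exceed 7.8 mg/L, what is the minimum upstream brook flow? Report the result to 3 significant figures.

Set C_mix = 7.8: (Q·1.700 + 61.00·155.0) / (Q + 61.00) = 7.8
→ Q = 61.00·(155.0 − 7.8)/(7.8 − 1.700) = 1472 L/s.

1470 L/s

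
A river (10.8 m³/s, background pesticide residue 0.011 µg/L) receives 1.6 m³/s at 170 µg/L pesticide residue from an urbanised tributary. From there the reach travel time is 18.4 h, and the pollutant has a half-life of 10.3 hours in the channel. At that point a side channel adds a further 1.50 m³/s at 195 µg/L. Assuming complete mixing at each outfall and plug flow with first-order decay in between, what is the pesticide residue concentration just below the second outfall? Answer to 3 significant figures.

26.7 µg/L

Mass balance: C = (10.80·0.01100 + 1.600·170.0) / 12.40 = 272.1/12.40 = 21.95 µg/L; combined flow 12.40 m³/s.
Half-life 10.3 h → k = ln 2 / 10.3 = 0.06730 h⁻¹ = 1.615 d⁻¹.
After decay, C = 21.95 × e^(−kt) = 21.95 × 0.2899 = 6.362 µg/L.
Second outfall: C = (12.40·6.362 + 1.500·195.0)/13.90 = 26.72 µg/L.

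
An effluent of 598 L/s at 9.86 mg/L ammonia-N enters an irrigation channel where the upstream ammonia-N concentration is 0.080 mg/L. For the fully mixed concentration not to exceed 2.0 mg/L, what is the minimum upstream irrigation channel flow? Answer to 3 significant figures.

2450 L/s

Set C_mix = 2.0: (Q·0.08000 + 598.0·9.860) / (Q + 598.0) = 2.0
→ Q = 598.0·(9.860 − 2.0)/(2.0 − 0.08000) = 2448 L/s.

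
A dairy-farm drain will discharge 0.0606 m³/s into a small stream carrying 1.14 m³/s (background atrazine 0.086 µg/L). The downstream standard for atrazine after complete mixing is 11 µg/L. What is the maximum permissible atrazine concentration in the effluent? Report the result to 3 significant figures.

216 µg/L

At the limit, (Qr·Cr + Qe·Cₑ)/(Qr + Qe) = 11:
Cₑ = (1.201·11 − 1.140·0.08600) / 0.06060 = 216.3 µg/L.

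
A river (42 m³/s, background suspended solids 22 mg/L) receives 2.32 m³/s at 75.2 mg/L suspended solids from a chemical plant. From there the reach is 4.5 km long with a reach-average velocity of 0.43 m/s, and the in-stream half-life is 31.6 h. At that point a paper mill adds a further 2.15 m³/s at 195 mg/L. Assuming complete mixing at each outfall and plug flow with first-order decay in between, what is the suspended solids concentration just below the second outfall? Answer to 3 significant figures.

Conservation of mass: C = (42.00·22.00 + 2.320·75.20) / 44.32 = 1098/44.32 = 24.78 mg/L; combined flow 44.32 m³/s.
Travel time t = 4.5·1000 / 0.43 = 10470 s = 2.907 h.
Half-life 31.6 h → k = ln 2 / 31.6 = 0.02194 h⁻¹ = 0.5264 d⁻¹.
Applying C = C₀e^(−kt): 24.78 × 0.9382 = 23.25 mg/L.
Second outfall: C = (44.32·23.25 + 2.150·195.0)/46.47 = 31.20 mg/L.

31.2 mg/L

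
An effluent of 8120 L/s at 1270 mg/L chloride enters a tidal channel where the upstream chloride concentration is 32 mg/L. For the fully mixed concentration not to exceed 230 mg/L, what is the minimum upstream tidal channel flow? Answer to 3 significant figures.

Set C_mix = 230: (Q·32.00 + 8120·1270) / (Q + 8120) = 230
→ Q = 8120·(1270 − 230)/(230 − 32.00) = 42650 L/s.

42700 L/s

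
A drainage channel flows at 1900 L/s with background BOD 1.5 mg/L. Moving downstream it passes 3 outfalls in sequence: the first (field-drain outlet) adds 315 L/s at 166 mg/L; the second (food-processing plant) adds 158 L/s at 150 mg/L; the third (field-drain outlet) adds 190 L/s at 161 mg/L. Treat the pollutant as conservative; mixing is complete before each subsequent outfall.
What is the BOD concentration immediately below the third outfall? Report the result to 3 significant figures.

Below outfall 1: Q → 2215 L/s, C = (1900·1.500 + 315.0·166.0)/2215 = 24.89 mg/L.
Below outfall 2: Q → 2373 L/s, C = (2215·24.89 + 158.0·150.0)/2373 = 33.22 mg/L.
Below outfall 3: Q → 2563 L/s, C = (2373·33.22 + 190.0·161.0)/2563 = 42.70 mg/L.

42.7 mg/L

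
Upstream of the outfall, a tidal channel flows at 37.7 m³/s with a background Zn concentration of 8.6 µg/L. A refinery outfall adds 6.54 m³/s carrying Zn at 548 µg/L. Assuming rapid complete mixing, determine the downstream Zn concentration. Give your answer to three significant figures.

88.3 µg/L

Conservation of mass: C = (37.70·8.600 + 6.540·548.0) / 44.24 = 3908/44.24 = 88.34 µg/L.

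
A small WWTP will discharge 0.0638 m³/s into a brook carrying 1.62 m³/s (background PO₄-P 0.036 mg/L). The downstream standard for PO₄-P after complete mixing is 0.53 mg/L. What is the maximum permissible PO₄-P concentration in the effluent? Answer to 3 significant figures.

13.1 mg/L

At the limit, (Qr·Cr + Qe·Cₑ)/(Qr + Qe) = 0.53:
Cₑ = (1.684·0.53 − 1.620·0.03600) / 0.06380 = 13.07 mg/L.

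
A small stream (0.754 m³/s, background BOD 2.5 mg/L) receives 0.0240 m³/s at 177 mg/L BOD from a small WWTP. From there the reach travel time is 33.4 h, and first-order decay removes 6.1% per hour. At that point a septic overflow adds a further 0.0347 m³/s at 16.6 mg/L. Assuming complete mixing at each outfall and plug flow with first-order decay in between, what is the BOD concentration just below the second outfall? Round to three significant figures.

1.63 mg/L

Mixed concentration C = ΣQC/ΣQ = (0.7540·2.500 + 0.02400·177.0) / 0.7780 = 6.133/0.7780 = 7.883 mg/L; combined flow 0.7780 m³/s.
6.1%/h lost → k = −ln(1 − 0.061) = 0.06294 h⁻¹.
First-order decay: C = 7.883·exp(−k·t) = 7.883·0.1222 = 0.9632 mg/L.
Second outfall: C = (0.7780·0.9632 + 0.03470·16.60)/0.8127 = 1.631 mg/L.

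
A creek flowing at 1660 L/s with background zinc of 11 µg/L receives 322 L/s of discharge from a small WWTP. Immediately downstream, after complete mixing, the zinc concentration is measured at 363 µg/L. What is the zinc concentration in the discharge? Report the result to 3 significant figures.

2180 µg/L

Mass balance: 1660·11.00 + 322.0·Cₑ = 1982·363.0
→ Cₑ = (1982·363.0 − 1660·11.00) / 322.0 = 2178 µg/L.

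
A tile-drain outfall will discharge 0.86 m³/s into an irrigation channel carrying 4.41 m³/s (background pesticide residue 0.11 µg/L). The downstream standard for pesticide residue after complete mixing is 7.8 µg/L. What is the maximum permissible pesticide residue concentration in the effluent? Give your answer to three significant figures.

47.2 µg/L

At the limit, (Qr·Cr + Qe·Cₑ)/(Qr + Qe) = 7.8:
Cₑ = (5.270·7.8 − 4.410·0.1100) / 0.8600 = 47.23 µg/L.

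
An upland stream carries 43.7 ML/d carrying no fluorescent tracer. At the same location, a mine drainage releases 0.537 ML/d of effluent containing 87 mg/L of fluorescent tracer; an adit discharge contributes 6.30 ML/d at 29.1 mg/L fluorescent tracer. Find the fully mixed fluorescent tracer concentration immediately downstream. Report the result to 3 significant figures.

After mixing, C = (43.70·0 + 0.5370·87.00 + 6.300·29.10) / 50.54 = 230.0/50.54 = 4.552 mg/L.

4.55 mg/L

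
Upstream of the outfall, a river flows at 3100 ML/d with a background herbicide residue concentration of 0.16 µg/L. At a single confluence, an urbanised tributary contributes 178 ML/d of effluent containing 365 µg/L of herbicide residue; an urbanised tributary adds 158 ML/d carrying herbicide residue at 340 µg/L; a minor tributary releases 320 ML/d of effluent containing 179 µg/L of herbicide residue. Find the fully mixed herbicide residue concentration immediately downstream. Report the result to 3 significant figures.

47.0 µg/L

Flow-weighted average: C = (3100·0.1600 + 178.0·365.0 + 158.0·340.0 + 320.0·179.0) / 3756 = 176500/3756 = 46.98 µg/L.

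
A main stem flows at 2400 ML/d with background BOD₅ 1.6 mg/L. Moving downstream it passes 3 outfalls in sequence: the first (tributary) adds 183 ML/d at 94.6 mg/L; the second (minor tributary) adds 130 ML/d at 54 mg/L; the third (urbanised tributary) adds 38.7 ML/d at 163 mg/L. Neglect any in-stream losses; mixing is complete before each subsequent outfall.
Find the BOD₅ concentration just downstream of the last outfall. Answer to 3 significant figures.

12.5 mg/L

Outfall 1: combined Q = 2583 ML/d; C = (2400·1.600 + 183.0·94.60)/2583 = 8.189 mg/L.
Outfall 2: combined Q = 2713 ML/d; C = (2583·8.189 + 130.0·54.00)/2713 = 10.38 mg/L.
Outfall 3: combined Q = 2752 ML/d; C = (2713·10.38 + 38.70·163.0)/2752 = 12.53 mg/L.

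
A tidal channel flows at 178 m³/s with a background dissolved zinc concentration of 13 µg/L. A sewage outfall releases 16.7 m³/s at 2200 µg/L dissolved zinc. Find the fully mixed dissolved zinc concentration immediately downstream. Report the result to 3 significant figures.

Mass balance: C = (178.0·13.00 + 16.70·2200) / 194.7 = 39050/194.7 = 200.6 µg/L.

201 µg/L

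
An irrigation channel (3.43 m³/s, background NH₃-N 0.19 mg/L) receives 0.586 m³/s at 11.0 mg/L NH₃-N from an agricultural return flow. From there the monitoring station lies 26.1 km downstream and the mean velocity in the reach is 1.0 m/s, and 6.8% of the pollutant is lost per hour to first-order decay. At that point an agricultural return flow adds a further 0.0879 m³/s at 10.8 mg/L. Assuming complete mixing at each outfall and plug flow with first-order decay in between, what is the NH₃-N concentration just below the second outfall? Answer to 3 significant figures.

1.27 mg/L

Mixed concentration C = ΣQC/ΣQ = (3.430·0.1900 + 0.5860·11.00) / 4.016 = 7.098/4.016 = 1.767 mg/L; combined flow 4.016 m³/s.
Travel time t = 26.1·1000 / 1.0 = 26100 s = 7.250 h.
6.8%/h lost → k = −ln(1 − 0.068) = 0.07042 h⁻¹.
First-order decay: C = 1.767·exp(−k·t) = 1.767·0.6002 = 1.061 mg/L.
Second outfall: C = (4.016·1.061 + 0.08790·10.80)/4.104 = 1.269 mg/L.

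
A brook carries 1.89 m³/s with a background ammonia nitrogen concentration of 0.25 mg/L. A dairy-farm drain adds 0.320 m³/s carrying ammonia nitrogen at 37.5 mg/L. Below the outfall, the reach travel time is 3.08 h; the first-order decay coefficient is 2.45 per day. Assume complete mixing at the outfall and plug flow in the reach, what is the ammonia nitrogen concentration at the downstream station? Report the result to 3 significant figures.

Conservation of mass: C = (1.890·0.2500 + 0.3200·37.50) / 2.210 = 12.47/2.210 = 5.644 mg/L.
Applying C = C₀e^(−kt): 5.644 × 0.7302 = 4.121 mg/L.

4.12 mg/L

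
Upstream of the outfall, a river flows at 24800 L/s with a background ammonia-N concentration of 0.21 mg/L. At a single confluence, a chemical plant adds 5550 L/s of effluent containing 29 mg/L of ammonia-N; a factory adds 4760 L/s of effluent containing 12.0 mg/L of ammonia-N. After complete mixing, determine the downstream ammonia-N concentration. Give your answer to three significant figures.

After mixing, C = (24800·0.2100 + 5550·29.00 + 4760·12.00) / 35110 = 223300/35110 = 6.359 mg/L.

6.36 mg/L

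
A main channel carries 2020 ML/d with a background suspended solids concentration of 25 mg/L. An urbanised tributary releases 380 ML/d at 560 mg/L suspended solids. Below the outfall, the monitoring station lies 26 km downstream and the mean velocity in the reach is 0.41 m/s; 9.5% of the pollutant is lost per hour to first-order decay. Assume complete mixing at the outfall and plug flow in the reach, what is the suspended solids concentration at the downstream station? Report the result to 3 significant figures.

Mixed concentration C = ΣQC/ΣQ = (2020·25.00 + 380.0·560.0) / 2400 = 263300/2400 = 109.7 mg/L.
Travel time t = 26·1000 / 0.41 = 63410 s = 17.62 h.
9.5%/h lost → k = −ln(1 − 0.095) = 0.09982 h⁻¹.
Applying C = C₀e^(−kt): 109.7 × 0.1723 = 18.91 mg/L.

18.9 mg/L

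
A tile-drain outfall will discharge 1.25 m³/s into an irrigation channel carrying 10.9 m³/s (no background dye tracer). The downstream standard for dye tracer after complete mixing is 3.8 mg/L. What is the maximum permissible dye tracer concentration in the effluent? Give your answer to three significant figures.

At the limit, (Qr·Cr + Qe·Cₑ)/(Qr + Qe) = 3.8:
Cₑ = (12.15·3.8 − 10.90·0) / 1.250 = 36.94 mg/L.

36.9 mg/L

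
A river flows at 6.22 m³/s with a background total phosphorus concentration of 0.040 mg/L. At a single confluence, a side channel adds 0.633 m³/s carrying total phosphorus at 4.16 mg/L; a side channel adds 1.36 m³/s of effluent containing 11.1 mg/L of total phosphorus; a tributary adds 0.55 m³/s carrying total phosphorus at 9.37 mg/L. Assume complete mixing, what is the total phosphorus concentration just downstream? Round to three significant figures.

2.64 mg/L

Flow-weighted average: C = (6.220·0.04000 + 0.6330·4.160 + 1.360·11.10 + 0.5500·9.370) / 8.763 = 23.13/8.763 = 2.640 mg/L.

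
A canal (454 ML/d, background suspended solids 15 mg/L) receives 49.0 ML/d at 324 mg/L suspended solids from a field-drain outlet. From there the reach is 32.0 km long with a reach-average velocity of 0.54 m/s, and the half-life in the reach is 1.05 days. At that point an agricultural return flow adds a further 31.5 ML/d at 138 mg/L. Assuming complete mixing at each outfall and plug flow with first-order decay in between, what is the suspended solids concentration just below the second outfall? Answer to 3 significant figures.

Mass balance: C = (454.0·15.00 + 49.00·324.0) / 503.0 = 22690/503.0 = 45.10 mg/L; combined flow 503.0 ML/d.
Travel time t = 32.0·1000 / 0.54 = 59260 s = 16.46 h.
Half-life 1.05 d → k = ln 2 / 1.05 = 0.6601 d⁻¹.
Decay over the reach: 45.10·exp(−kt) = 45.10·0.6359 = 28.68 mg/L.
Second outfall: C = (503.0·28.68 + 31.50·138.0)/534.5 = 35.12 mg/L.

35.1 mg/L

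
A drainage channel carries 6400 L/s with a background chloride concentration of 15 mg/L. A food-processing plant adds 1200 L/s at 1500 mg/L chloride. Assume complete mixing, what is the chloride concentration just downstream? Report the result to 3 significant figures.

Mixed concentration C = ΣQC/ΣQ = (6400·15.00 + 1200·1500) / 7600 = 1896000/7600 = 249.5 mg/L.

249 mg/L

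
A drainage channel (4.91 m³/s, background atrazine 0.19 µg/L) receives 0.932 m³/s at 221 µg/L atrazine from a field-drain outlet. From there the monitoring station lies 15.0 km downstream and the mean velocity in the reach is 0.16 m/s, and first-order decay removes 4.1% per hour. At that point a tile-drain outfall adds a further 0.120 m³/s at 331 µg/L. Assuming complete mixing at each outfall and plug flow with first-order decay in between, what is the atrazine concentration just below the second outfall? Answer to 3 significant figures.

Conservation of mass: C = (4.910·0.1900 + 0.9320·221.0) / 5.842 = 206.9/5.842 = 35.42 µg/L; combined flow 5.842 m³/s.
Travel time t = 15.0·1000 / 0.16 = 93750 s = 26.04 h.
4.1%/h lost → k = −ln(1 − 0.041) = 0.04186 h⁻¹.
First-order decay: C = 35.42·exp(−k·t) = 35.42·0.3361 = 11.91 µg/L.
At the second outfall, C = (5.842·11.91 + 0.1200·331.0) / (5.842 + 0.1200) = 18.33 µg/L.

18.3 µg/L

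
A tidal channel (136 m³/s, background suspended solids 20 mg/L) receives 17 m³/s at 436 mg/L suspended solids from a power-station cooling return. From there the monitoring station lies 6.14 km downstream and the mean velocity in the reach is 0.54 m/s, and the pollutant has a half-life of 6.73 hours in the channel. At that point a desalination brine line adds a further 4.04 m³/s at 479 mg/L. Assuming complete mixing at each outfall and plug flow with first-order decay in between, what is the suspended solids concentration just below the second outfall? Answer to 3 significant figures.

58.9 mg/L

Flow-weighted average: C = (136.0·20.00 + 17.00·436.0) / 153.0 = 10130/153.0 = 66.22 mg/L; combined flow 153.0 m³/s.
Travel time t = 6.14·1000 / 0.54 = 11370 s = 3.158 h.
Half-life 6.73 h → k = ln 2 / 6.73 = 0.1030 h⁻¹ = 2.472 d⁻¹.
Applying C = C₀e^(−kt): 66.22 × 0.7223 = 47.83 mg/L.
At the second outfall, C = (153.0·47.83 + 4.040·479.0) / (153.0 + 4.040) = 58.93 mg/L.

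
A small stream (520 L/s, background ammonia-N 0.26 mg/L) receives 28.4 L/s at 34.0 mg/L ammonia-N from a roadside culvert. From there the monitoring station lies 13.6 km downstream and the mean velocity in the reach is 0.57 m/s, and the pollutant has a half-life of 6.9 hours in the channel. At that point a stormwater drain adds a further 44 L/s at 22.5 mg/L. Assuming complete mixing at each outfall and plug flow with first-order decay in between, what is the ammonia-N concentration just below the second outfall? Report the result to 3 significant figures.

Flow-weighted average: C = (520.0·0.2600 + 28.40·34.00) / 548.4 = 1101/548.4 = 2.007 mg/L; combined flow 548.4 L/s.
Travel time t = 13.6·1000 / 0.57 = 23860 s = 6.628 h.
Half-life 6.9 h → k = ln 2 / 6.9 = 0.1005 h⁻¹ = 2.411 d⁻¹.
First-order decay: C = 2.007·exp(−k·t) = 2.007·0.5139 = 1.031 mg/L.
At the second outfall, C = (548.4·1.031 + 44.00·22.50) / (548.4 + 44.00) = 2.626 mg/L.

2.63 mg/L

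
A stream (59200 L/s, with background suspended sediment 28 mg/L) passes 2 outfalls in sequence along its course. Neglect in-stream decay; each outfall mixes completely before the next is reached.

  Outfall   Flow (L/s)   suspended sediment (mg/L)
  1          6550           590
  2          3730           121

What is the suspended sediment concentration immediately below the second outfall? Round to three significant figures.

86.0 mg/L

After outfall 1: Q = 59200 + 6550 = 65750 L/s; C = (59200·28.00 + 6550·590.0)/65750 = 83.99 mg/L.
After outfall 2: Q = 65750 + 3730 = 69480 L/s; C = (65750·83.99 + 3730·121.0)/69480 = 85.97 mg/L.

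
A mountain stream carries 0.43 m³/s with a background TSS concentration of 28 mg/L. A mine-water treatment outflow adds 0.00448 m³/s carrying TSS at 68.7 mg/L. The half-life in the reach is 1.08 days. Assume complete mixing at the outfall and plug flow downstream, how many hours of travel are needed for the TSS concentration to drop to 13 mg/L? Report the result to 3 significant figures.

29.2 h

Mass balance: C = (0.4300·28.00 + 0.004480·68.70) / 0.4345 = 12.35/0.4345 = 28.42 mg/L.
Half-life 1.08 d → k = ln 2 / 1.08 = 0.6418 d⁻¹.
28.42·exp(−k·t) = 13 → t = ln(28.42/13)/k = 105300 s = 29.25 h.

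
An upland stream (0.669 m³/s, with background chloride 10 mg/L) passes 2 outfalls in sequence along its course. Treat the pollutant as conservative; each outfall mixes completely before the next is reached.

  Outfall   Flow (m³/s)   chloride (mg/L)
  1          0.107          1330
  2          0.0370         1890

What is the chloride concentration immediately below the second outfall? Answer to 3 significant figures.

269 mg/L

Outfall 1: combined Q = 0.7760 m³/s; C = (0.6690·10.00 + 0.1070·1330)/0.7760 = 192.0 mg/L.
Outfall 2: combined Q = 0.8130 m³/s; C = (0.7760·192.0 + 0.03700·1890)/0.8130 = 269.3 mg/L.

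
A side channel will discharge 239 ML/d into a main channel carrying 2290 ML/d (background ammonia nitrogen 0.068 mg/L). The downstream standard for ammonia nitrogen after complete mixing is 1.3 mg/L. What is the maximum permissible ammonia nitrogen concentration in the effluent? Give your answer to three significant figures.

At the limit, (Qr·Cr + Qe·Cₑ)/(Qr + Qe) = 1.3:
Cₑ = (2529·1.3 − 2290·0.06800) / 239.0 = 13.10 mg/L.

13.1 mg/L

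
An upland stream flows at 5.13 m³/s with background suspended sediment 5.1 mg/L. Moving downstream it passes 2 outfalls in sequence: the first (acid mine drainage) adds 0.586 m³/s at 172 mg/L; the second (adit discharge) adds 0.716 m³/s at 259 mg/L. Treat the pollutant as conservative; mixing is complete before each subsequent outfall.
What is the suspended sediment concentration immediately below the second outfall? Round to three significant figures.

Below outfall 1: Q → 5.716 m³/s, C = (5.130·5.100 + 0.5860·172.0)/5.716 = 22.21 mg/L.
Below outfall 2: Q → 6.432 m³/s, C = (5.716·22.21 + 0.7160·259.0)/6.432 = 48.57 mg/L.

48.6 mg/L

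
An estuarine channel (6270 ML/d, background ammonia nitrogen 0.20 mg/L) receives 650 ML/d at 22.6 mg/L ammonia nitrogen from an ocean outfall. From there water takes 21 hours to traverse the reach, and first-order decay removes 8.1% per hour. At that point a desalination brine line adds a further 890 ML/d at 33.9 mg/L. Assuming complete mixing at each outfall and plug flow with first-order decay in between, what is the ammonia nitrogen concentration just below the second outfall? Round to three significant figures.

Flow-weighted average: C = (6270·0.2000 + 650.0·22.60) / 6920 = 15940/6920 = 2.304 mg/L; combined flow 6920 ML/d.
8.1%/h lost → k = −ln(1 − 0.081) = 0.08447 h⁻¹.
First-order decay: C = 2.304·exp(−k·t) = 2.304·0.1697 = 0.3909 mg/L.
Second outfall: C = (6920·0.3909 + 890.0·33.90)/7810 = 4.210 mg/L.

4.21 mg/L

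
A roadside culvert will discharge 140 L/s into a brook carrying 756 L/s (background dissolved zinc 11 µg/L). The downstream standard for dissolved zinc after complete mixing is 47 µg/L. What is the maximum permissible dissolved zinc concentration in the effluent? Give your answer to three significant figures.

241 µg/L

At the limit, (Qr·Cr + Qe·Cₑ)/(Qr + Qe) = 47:
Cₑ = (896.0·47 − 756.0·11.00) / 140.0 = 241.4 µg/L.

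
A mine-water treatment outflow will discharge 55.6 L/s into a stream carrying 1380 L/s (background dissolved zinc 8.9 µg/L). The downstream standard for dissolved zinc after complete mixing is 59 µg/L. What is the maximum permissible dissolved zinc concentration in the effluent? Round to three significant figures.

At the limit, (Qr·Cr + Qe·Cₑ)/(Qr + Qe) = 59:
Cₑ = (1436·59 − 1380·8.900) / 55.60 = 1302 µg/L.

1300 µg/L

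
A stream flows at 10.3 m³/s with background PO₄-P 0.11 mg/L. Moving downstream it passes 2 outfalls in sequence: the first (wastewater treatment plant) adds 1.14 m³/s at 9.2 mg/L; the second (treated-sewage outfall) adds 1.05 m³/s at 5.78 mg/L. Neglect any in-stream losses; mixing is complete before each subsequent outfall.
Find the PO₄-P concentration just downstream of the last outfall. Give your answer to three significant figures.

Below outfall 1: Q → 11.44 m³/s, C = (10.30·0.1100 + 1.140·9.200)/11.44 = 1.016 mg/L.
Below outfall 2: Q → 12.49 m³/s, C = (11.44·1.016 + 1.050·5.780)/12.49 = 1.416 mg/L.

1.42 mg/L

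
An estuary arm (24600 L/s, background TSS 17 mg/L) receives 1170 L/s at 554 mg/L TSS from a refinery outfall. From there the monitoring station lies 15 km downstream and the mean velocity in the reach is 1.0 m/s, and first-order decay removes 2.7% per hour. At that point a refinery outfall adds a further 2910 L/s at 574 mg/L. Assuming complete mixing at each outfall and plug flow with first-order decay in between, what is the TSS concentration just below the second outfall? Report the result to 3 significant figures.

Flow-weighted average: C = (24600·17.00 + 1170·554.0) / 25770 = 1066000/25770 = 41.38 mg/L; combined flow 25770 L/s.
Travel time t = 15·1000 / 1.0 = 15000 s = 4.167 h.
2.7%/h lost → k = −ln(1 − 0.027) = 0.02737 h⁻¹.
After decay, C = 41.38 × e^(−kt) = 41.38 × 0.8922 = 36.92 mg/L.
At the second outfall, C = (25770·36.92 + 2910·574.0) / (25770 + 2910) = 91.41 mg/L.

91.4 mg/L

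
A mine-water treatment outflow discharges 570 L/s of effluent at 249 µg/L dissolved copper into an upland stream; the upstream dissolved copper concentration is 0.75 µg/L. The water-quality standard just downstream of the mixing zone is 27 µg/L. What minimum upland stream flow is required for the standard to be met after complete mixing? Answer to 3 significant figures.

Set C_mix = 27: (Q·0.7500 + 570.0·249.0) / (Q + 570.0) = 27
→ Q = 570.0·(249.0 − 27)/(27 − 0.7500) = 4821 L/s.

4820 L/s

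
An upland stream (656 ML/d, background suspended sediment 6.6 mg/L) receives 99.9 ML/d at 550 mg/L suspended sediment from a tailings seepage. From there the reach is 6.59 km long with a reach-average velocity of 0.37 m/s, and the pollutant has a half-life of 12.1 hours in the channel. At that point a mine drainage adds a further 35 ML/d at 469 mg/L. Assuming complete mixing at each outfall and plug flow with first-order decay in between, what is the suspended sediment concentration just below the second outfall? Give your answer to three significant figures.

77.2 mg/L

Flow-weighted average: C = (656.0·6.600 + 99.90·550.0) / 755.9 = 59270/755.9 = 78.42 mg/L; combined flow 755.9 ML/d.
Travel time t = 6.59·1000 / 0.37 = 17810 s = 4.947 h.
Half-life 12.1 h → k = ln 2 / 12.1 = 0.05728 h⁻¹ = 1.375 d⁻¹.
First-order decay: C = 78.42·exp(−k·t) = 78.42·0.7532 = 59.06 mg/L.
At the second outfall, C = (755.9·59.06 + 35.00·469.0) / (755.9 + 35.00) = 77.20 mg/L.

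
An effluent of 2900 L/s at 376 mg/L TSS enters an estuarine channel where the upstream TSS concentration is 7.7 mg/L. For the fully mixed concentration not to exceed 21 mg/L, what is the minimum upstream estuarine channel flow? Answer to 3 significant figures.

Set C_mix = 21: (Q·7.700 + 2900·376.0) / (Q + 2900) = 21
→ Q = 2900·(376.0 − 21)/(21 − 7.700) = 77410 L/s.

77400 L/s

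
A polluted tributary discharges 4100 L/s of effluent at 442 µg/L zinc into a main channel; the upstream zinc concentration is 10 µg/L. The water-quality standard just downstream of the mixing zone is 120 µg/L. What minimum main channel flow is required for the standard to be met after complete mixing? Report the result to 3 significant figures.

12000 L/s

Set C_mix = 120: (Q·10.00 + 4100·442.0) / (Q + 4100) = 120
→ Q = 4100·(442.0 − 120)/(120 − 10.00) = 12000 L/s.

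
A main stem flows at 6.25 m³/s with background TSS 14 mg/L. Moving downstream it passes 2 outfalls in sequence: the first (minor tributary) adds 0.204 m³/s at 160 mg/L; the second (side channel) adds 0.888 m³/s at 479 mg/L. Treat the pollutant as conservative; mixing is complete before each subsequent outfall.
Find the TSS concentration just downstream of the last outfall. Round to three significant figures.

74.3 mg/L

After outfall 1: Q = 6.250 + 0.2040 = 6.454 m³/s; C = (6.250·14.00 + 0.2040·160.0)/6.454 = 18.61 mg/L.
After outfall 2: Q = 6.454 + 0.8880 = 7.342 m³/s; C = (6.454·18.61 + 0.8880·479.0)/7.342 = 74.30 mg/L.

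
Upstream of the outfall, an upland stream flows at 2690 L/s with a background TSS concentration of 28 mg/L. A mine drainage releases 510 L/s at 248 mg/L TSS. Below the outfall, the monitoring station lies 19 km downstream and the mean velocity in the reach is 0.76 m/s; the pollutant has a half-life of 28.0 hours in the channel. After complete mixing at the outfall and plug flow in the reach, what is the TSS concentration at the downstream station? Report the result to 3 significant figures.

Mixed concentration C = ΣQC/ΣQ = (2690·28.00 + 510.0·248.0) / 3200 = 201800/3200 = 63.06 mg/L.
Travel time t = 19·1000 / 0.76 = 25000 s = 6.944 h.
Half-life 28.0 h → k = ln 2 / 28.0 = 0.02476 h⁻¹ = 0.5941 d⁻¹.
After decay, C = 63.06 × e^(−kt) = 63.06 × 0.8421 = 53.10 mg/L.

53.1 mg/L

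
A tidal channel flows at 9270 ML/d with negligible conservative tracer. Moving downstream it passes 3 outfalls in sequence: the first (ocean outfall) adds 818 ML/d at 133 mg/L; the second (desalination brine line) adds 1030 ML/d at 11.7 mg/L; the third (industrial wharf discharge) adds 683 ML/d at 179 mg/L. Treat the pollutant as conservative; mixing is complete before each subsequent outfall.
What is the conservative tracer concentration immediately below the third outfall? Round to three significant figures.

Outfall 1: combined Q = 10090 ML/d; C = (9270·0 + 818.0·133.0)/10090 = 10.78 mg/L.
Outfall 2: combined Q = 11120 ML/d; C = (10090·10.78 + 1030·11.70)/11120 = 10.87 mg/L.
Outfall 3: combined Q = 11800 ML/d; C = (11120·10.87 + 683.0·179.0)/11800 = 20.60 mg/L.

20.6 mg/L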